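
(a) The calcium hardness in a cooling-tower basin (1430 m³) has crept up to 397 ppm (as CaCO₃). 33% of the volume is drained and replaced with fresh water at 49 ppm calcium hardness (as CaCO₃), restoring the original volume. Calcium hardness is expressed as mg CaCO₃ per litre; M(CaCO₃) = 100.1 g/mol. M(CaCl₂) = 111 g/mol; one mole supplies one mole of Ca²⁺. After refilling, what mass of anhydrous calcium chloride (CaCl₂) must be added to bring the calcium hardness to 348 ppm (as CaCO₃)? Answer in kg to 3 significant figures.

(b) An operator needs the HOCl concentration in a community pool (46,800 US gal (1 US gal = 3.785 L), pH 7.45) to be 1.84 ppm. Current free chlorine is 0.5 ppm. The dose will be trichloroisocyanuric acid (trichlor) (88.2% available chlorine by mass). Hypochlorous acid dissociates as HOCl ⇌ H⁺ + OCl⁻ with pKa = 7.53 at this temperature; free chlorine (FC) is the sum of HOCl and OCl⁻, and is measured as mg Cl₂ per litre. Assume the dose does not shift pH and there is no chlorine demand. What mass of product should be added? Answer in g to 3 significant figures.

(a) Volume: 1430 m³ = 1,430,000 L.
(a) After draining 33% and refilling: 397 × 0.67 + 49 × 0.33 = 282.16 ppm.
(a) Deficit to target: 348 − 282.16 = 65.84 mg/L.
(a) As CaCO₃: 65.84 mg/L × 1,430,000 L = 94,150 g; ÷ 100.1 = 940.6 mol Ca²⁺.
(a) Mass: 940.6 × 111 = 104,400 g.

(b) Volume: 46,800 US gal × 3.785 L/gal = 177,138 L.
(b) [OCl⁻]/[HOCl] = 10^(pH − pKa) = 10^(7.45 − 7.53) = 0.8318; fraction as HOCl = 1/(1 + 0.8318) = 0.5459.
(b) Free chlorine required for 1.84 ppm HOCl: 1.84 / 0.5459 = 3.37 ppm.
(b) FC to add: 3.37 − 0.5 = 2.87 mg/L as Cl₂.
(b) Cl₂ equivalent: 2.87 mg/L × 177,138 L = 508.5 g.
(b) Product at 88.2% available Cl: 508.5 / 0.882 = 576.5 g.

(a) 104 kg; (b) 576 g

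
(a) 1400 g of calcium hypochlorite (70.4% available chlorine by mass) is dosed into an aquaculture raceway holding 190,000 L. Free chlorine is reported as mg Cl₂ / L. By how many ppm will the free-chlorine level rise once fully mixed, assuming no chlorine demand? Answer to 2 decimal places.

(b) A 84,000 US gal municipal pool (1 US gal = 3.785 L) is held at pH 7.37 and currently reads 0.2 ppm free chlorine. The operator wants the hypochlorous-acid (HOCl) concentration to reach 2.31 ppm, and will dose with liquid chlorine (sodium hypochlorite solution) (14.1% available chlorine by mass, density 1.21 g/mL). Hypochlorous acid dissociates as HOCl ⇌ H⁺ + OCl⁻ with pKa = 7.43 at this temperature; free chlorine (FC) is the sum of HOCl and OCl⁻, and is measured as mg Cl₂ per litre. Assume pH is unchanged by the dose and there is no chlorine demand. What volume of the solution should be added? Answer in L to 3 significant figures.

(a) 5.19 ppm; (b) 7.68 L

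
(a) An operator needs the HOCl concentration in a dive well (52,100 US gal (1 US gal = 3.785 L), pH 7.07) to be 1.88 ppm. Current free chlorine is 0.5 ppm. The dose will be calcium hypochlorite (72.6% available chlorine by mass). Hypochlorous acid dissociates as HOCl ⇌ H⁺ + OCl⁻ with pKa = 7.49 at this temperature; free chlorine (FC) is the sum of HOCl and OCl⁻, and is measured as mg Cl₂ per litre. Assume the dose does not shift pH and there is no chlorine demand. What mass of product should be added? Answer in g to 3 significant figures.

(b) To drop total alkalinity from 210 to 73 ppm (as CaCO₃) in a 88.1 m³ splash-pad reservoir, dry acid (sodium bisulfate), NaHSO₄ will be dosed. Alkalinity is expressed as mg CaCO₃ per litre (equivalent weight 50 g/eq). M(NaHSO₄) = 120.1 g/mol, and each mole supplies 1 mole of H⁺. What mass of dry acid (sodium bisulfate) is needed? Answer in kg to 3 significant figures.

(a) 569 g; (b) 29.0 kg

(a) Volume: 52,100 US gal × 3.785 L/gal = 197,198 L.
(a) [OCl⁻]/[HOCl] = 10^(pH − pKa) = 10^(7.07 − 7.49) = 0.3802; fraction as HOCl = 1/(1 + 0.3802) = 0.7245.
(a) Free chlorine required for 1.88 ppm HOCl: 1.88 / 0.7245 = 2.595 ppm.
(a) FC to add: 2.595 − 0.5 = 2.095 mg/L as Cl₂.
(a) Cl₂ equivalent: 2.095 mg/L × 197,198 L = 413.1 g.
(a) Product at 72.6% available Cl: 413.1 / 0.726 = 569 g.

(b) Volume: 88.1 m³ = 88,100 L.
(b) Alkalinity to neutralize: (210 − 73) = 137 mg/L as CaCO₃ × 88,100 L = 12,070 g as CaCO₃.
(b) Equivalents of H⁺ required: 12,070 ÷ 50 g/eq = 241.4 eq = 241.4 mol NaHSO₄.
(b) Mass of NaHSO₄: 241.4 × 120.1 = 28,990 g.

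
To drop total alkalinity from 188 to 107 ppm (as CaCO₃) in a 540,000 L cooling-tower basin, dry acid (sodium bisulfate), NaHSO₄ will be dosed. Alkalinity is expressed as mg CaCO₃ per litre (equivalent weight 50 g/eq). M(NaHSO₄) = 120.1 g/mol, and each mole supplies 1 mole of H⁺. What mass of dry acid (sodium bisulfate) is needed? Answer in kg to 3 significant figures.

105 kg

Alkalinity to neutralize: (188 − 107) = 81 mg/L as CaCO₃ × 540,000 L = 43,740 g as CaCO₃.
Equivalents of H⁺ required: 43,740 ÷ 50 g/eq = 874.8 eq = 874.8 mol NaHSO₄.
Mass of NaHSO₄: 874.8 × 120.1 = 105,100 g.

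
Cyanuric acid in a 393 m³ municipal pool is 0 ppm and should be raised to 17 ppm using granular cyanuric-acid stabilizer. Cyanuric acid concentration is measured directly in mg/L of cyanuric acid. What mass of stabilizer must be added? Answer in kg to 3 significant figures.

Volume: 393 m³ = 393,000 L.
CYA to add: (17 − 0) = 17 mg/L × 393,000 L = 6681 g cyanuric acid.

6.68 kg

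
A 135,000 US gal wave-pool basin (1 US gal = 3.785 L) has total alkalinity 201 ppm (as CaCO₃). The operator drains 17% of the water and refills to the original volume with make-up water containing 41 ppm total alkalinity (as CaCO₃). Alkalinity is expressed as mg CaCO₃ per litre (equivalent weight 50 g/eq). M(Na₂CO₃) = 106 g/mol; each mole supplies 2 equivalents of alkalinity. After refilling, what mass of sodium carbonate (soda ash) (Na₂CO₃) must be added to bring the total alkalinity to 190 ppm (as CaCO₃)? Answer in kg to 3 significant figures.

8.77 kg

Volume: 135,000 US gal × 3.785 L/gal = 510,975 L.
After draining 17% and refilling: 201 × 0.83 + 41 × 0.17 = 173.8 ppm.
Deficit to target: 190 − 173.8 = 16.2 mg/L.
As CaCO₃: 16.2 mg/L × 510,975 L = 8278 g; ÷ 50 g/eq ÷ 2 = 82.78 mol Na₂CO₃.
Mass: 82.78 × 106 = 8774 g.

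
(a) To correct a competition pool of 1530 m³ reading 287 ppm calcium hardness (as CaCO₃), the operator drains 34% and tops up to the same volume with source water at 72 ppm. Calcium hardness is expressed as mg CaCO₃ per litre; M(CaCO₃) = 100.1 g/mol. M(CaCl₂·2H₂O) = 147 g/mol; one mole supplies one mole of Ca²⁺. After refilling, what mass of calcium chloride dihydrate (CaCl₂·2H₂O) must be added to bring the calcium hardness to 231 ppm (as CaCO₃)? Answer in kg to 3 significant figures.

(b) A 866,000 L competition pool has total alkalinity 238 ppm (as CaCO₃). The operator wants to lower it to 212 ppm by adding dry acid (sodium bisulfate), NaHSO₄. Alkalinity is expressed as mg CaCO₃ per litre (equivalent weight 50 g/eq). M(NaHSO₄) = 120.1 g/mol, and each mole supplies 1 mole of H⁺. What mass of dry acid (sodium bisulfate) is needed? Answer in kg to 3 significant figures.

(a) Volume: 1530 m³ = 1,530,000 L.
(a) After draining 34% and refilling: 287 × 0.66 + 72 × 0.34 = 213.9 ppm.
(a) Deficit to target: 231 − 213.9 = 17.1 mg/L.
(a) As CaCO₃: 17.1 mg/L × 1,530,000 L = 26,160 g; ÷ 100.1 = 261.4 mol Ca²⁺.
(a) Mass: 261.4 × 147 = 38,420 g.

(b) Alkalinity to neutralize: (238 − 212) = 26 mg/L as CaCO₃ × 866,000 L = 22,520 g as CaCO₃.
(b) Equivalents of H⁺ required: 22,520 ÷ 50 g/eq = 450.3 eq = 450.3 mol NaHSO₄.
(b) Mass of NaHSO₄: 450.3 × 120.1 = 54,080 g.

(a) 38.4 kg; (b) 54.1 kg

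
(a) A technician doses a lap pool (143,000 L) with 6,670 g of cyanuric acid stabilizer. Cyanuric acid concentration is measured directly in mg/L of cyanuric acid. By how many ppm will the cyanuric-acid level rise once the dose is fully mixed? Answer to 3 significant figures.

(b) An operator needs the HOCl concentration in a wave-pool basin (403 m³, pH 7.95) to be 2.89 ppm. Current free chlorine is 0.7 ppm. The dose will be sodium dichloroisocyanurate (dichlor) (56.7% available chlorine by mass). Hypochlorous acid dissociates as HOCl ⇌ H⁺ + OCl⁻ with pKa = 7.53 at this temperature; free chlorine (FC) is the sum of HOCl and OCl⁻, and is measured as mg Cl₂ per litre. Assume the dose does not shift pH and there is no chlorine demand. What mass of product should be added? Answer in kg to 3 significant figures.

(a) 46.6 ppm; (b) 6.96 kg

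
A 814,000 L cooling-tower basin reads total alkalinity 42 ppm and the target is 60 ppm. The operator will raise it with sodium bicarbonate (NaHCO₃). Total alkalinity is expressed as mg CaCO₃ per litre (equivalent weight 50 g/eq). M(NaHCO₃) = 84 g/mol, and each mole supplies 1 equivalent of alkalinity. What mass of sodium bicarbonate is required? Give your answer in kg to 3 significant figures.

Alkalinity to add: (60 − 42) = 18 mg/L as CaCO₃ × 814,000 L = 14,650 g as CaCO₃.
Equivalents: 14,650 g ÷ 50 g/eq = 293 eq.
NaHCO₃ supplies 1 eq per mole → 293 mol.
Mass: 293 mol × 84 g/mol = 24,620 g.

24.6 kg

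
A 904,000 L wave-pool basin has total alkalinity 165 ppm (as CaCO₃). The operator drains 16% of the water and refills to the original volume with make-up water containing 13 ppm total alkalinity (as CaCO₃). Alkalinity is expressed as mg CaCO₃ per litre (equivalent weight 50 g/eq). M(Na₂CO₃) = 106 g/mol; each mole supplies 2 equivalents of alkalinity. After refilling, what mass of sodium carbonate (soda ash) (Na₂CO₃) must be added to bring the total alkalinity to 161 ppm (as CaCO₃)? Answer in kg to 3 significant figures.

19.5 kg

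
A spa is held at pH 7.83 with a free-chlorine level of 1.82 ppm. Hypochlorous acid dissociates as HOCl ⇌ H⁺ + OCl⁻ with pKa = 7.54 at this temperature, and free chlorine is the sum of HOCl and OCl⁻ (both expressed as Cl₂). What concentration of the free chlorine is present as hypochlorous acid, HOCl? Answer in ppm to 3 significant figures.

0.617 ppm

[OCl⁻]/[HOCl] = 10^(pH − pKa) = 10^(7.83 − 7.54) = 10^0.29 = 1.95.
Fraction as HOCl = 1 / (1 + 1.95) = 0.339.
HOCl = 0.339 × 1.82 ppm = 0.617 ppm.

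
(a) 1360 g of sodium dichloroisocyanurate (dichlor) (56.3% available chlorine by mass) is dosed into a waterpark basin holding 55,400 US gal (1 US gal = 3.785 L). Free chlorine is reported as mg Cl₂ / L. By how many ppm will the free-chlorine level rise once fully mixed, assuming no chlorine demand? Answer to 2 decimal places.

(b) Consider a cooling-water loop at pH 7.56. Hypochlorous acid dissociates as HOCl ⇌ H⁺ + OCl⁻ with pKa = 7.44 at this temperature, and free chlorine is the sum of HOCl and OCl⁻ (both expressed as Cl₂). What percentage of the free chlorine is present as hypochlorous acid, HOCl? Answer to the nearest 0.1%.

(a) 3.65 ppm; (b) 43.1%

(a) Volume: 55,400 US gal × 3.785 L/gal = 209,689 L.
(a) Available chlorine delivered: 1360 g × 0.563 = 765.7 g as Cl₂.
(a) Concentration rise: 765.7 g / 209,689 L = 3.652 mg/L = 3.65 ppm.

(b) [OCl⁻]/[HOCl] = 10^(pH − pKa) = 10^(7.56 − 7.44) = 10^0.12 = 1.318.
(b) Fraction as HOCl = 1 / (1 + 1.318) = 0.4314.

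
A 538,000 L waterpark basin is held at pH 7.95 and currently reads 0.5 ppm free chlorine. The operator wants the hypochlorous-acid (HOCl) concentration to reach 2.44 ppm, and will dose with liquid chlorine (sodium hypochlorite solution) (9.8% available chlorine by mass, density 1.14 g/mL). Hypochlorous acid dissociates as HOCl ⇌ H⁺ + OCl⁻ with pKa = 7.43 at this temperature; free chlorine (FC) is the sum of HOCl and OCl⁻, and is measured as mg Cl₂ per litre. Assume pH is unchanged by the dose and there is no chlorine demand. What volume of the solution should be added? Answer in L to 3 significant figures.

48.3 L

[OCl⁻]/[HOCl] = 10^(pH − pKa) = 10^(7.95 − 7.43) = 3.311; fraction as HOCl = 1/(1 + 3.311) = 0.2319.
Free chlorine required for 2.44 ppm HOCl: 2.44 / 0.2319 = 10.52 ppm.
FC to add: 10.52 − 0.5 = 10.02 mg/L as Cl₂.
Cl₂ equivalent: 10.02 mg/L × 538,000 L = 5391 g.
Product at 9.8% available Cl: 5391 / 0.098 = 55,010 g.
Volume: 55,010 g ÷ 1.14 g/mL = 48,250 mL.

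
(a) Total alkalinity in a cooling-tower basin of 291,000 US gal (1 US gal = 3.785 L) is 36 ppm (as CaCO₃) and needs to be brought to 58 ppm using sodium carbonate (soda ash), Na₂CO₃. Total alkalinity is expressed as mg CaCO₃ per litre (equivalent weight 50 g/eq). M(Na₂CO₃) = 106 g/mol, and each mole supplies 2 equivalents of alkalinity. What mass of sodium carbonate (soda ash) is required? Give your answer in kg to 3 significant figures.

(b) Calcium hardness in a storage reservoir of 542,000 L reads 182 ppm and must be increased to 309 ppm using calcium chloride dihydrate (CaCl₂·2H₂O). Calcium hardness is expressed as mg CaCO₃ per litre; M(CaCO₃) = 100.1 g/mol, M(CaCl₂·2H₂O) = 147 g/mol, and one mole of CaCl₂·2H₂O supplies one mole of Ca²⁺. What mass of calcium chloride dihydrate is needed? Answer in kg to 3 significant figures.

(a) 25.7 kg; (b) 101 kg

(a) Volume: 291,000 US gal × 3.785 L/gal = 1,101,435 L.
(a) Alkalinity to add: (58 − 36) = 22 mg/L as CaCO₃ × 1,101,435 L = 24,230 g as CaCO₃.
(a) Equivalents: 24,230 g ÷ 50 g/eq = 484.6 eq.
(a) Each mole of Na₂CO₃ supplies 2 eq, so 484.6 / 2 = 242.3 mol.
(a) Mass: 242.3 mol × 106 g/mol = 25,690 g.

(b) Hardness to add: (309 − 182) = 127 mg/L as CaCO₃ × 542,000 L = 68,830 g as CaCO₃.
(b) Moles of Ca²⁺ (1 mol Ca²⁺ ≡ 1 mol CaCO₃): 68,830 / 100.1 g/mol = 687.7 mol.
(b) Mass of CaCl₂·2H₂O: 687.7 × 147 = 101,100 g.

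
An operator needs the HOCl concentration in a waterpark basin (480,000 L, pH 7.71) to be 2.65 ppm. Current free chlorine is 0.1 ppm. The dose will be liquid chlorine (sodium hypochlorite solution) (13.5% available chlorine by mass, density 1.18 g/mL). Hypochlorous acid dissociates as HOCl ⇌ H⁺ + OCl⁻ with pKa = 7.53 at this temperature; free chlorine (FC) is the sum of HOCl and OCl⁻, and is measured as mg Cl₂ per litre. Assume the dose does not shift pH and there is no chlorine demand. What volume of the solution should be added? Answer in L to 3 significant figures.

19.8 L

[OCl⁻]/[HOCl] = 10^(pH − pKa) = 10^(7.71 − 7.53) = 1.514; fraction as HOCl = 1/(1 + 1.514) = 0.3978.
Free chlorine required for 2.65 ppm HOCl: 2.65 / 0.3978 = 6.661 ppm.
FC to add: 6.661 − 0.1 = 6.561 mg/L as Cl₂.
Cl₂ equivalent: 6.561 mg/L × 480,000 L = 3149 g.
Product at 13.5% available Cl: 3149 / 0.135 = 23,330 g.
Volume: 23,330 g ÷ 1.18 g/mL = 19,770 mL.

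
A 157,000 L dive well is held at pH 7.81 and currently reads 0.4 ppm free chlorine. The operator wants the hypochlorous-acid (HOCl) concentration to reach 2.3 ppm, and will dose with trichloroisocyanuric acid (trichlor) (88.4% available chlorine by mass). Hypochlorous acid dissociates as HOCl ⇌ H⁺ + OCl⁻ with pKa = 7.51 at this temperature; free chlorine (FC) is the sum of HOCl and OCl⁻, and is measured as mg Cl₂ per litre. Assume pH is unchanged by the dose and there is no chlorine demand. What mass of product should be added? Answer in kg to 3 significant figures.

[OCl⁻]/[HOCl] = 10^(pH − pKa) = 10^(7.81 − 7.51) = 1.995; fraction as HOCl = 1/(1 + 1.995) = 0.3339.
Free chlorine required for 2.3 ppm HOCl: 2.3 / 0.3339 = 6.889 ppm.
FC to add: 6.889 − 0.4 = 6.489 mg/L as Cl₂.
Cl₂ equivalent: 6.489 mg/L × 157,000 L = 1019 g.
Product at 88.4% available Cl: 1019 / 0.884 = 1152 g.

1.15 kg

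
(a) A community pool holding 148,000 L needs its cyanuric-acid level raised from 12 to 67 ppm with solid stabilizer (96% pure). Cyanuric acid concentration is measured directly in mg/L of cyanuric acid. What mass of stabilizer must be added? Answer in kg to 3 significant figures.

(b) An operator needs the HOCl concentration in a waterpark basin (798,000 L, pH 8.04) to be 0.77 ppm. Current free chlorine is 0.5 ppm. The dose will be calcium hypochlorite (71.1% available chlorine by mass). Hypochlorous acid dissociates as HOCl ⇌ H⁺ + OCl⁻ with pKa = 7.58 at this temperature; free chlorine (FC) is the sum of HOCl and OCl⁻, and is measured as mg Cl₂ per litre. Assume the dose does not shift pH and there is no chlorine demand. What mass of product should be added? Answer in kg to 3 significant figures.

(a) CYA to add: (67 − 12) = 55 mg/L × 148,000 L = 8140 g cyanuric acid.
(a) At 96% purity: 8140 / 0.96 = 8479 g product.

(b) [OCl⁻]/[HOCl] = 10^(pH − pKa) = 10^(8.04 − 7.58) = 2.884; fraction as HOCl = 1/(1 + 2.884) = 0.2575.
(b) Free chlorine required for 0.77 ppm HOCl: 0.77 / 0.2575 = 2.991 ppm.
(b) FC to add: 2.991 − 0.5 = 2.491 mg/L as Cl₂.
(b) Cl₂ equivalent: 2.491 mg/L × 798,000 L = 1988 g.
(b) Product at 71.1% available Cl: 1988 / 0.711 = 2795 g.

(a) 8.48 kg; (b) 2.80 kg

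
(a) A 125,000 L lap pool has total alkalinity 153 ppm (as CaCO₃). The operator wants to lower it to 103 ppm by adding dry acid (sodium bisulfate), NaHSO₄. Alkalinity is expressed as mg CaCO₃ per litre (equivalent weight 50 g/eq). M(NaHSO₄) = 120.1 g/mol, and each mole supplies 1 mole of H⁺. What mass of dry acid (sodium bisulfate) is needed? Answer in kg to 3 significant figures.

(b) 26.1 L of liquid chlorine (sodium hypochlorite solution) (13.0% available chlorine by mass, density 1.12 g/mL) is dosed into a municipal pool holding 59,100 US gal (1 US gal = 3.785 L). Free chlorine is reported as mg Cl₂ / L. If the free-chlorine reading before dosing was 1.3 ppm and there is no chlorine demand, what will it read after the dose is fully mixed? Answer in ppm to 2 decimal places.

(a) 15.0 kg; (b) 18.29 ppm

(a) Alkalinity to neutralize: (153 − 103) = 50 mg/L as CaCO₃ × 125,000 L = 6250 g as CaCO₃.
(a) Equivalents of H⁺ required: 6250 ÷ 50 g/eq = 125 eq = 125 mol NaHSO₄.
(a) Mass of NaHSO₄: 125 × 120.1 = 15,010 g.

(b) Volume: 59,100 US gal × 3.785 L/gal = 223,694 L.
(b) Mass of solution: 26.1 L × 1000 mL/L × 1.12 g/mL = 29,230 g.
(b) Available chlorine delivered: 29,230 g × 0.13 = 3800 g as Cl₂.
(b) Concentration rise: 3800 g / 223,694 L = 16.99 mg/L = 16.99 ppm.
(b) Final FC: 1.3 + 16.99 = 18.29 ppm.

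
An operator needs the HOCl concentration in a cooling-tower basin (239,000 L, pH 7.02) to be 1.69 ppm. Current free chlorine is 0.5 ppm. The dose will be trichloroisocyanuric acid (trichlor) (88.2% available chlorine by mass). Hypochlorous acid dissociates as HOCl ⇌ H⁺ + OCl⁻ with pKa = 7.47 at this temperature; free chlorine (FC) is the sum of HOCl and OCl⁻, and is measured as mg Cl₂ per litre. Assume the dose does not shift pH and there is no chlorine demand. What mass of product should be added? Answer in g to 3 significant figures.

485 g

[OCl⁻]/[HOCl] = 10^(pH − pKa) = 10^(7.02 − 7.47) = 0.3548; fraction as HOCl = 1/(1 + 0.3548) = 0.7381.
Free chlorine required for 1.69 ppm HOCl: 1.69 / 0.7381 = 2.29 ppm.
FC to add: 2.29 − 0.5 = 1.79 mg/L as Cl₂.
Cl₂ equivalent: 1.79 mg/L × 239,000 L = 427.7 g.
Product at 88.2% available Cl: 427.7 / 0.882 = 484.9 g.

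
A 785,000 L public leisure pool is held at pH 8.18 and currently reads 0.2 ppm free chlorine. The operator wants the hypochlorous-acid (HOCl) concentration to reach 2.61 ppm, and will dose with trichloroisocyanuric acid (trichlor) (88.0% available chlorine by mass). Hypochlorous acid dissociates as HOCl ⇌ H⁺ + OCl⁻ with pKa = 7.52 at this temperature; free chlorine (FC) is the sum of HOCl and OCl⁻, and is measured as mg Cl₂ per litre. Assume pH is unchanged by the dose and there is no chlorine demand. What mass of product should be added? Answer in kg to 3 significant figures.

12.8 kg

[OCl⁻]/[HOCl] = 10^(pH − pKa) = 10^(8.18 − 7.52) = 4.571; fraction as HOCl = 1/(1 + 4.571) = 0.1795.
Free chlorine required for 2.61 ppm HOCl: 2.61 / 0.1795 = 14.54 ppm.
FC to add: 14.54 − 0.2 = 14.34 mg/L as Cl₂.
Cl₂ equivalent: 14.34 mg/L × 785,000 L = 11,260 g.
Product at 88.0% available Cl: 11,260 / 0.88 = 12,790 g.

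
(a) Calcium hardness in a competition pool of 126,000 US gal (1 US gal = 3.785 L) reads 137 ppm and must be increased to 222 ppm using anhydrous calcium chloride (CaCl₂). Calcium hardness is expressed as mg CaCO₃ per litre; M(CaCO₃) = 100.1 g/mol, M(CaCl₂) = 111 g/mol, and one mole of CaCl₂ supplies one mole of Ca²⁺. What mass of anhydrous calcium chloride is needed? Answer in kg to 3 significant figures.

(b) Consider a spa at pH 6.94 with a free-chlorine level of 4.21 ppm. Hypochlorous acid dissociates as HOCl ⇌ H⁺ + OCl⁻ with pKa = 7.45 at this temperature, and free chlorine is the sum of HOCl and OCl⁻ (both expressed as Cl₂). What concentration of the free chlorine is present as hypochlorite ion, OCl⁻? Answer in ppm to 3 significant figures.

(a) 45.0 kg; (b) 0.994 ppm

(a) Volume: 126,000 US gal × 3.785 L/gal = 476,910 L.
(a) Hardness to add: (222 − 137) = 85 mg/L as CaCO₃ × 476,910 L = 40,540 g as CaCO₃.
(a) Moles of Ca²⁺ (1 mol Ca²⁺ ≡ 1 mol CaCO₃): 40,540 / 100.1 g/mol = 405 mol.
(a) Mass of CaCl₂: 405 × 111 = 44,950 g.

(b) [OCl⁻]/[HOCl] = 10^(pH − pKa) = 10^(6.94 − 7.45) = 10^-0.51 = 0.309.
(b) Fraction as HOCl = 1 / (1 + 0.309) = 0.7639.
(b) OCl⁻ = (1 − 0.7639) × 4.21 ppm = 0.9939 ppm.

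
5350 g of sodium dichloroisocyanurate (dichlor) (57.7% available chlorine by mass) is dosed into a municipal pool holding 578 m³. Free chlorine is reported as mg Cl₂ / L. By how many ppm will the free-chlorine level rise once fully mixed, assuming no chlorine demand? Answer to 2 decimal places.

Volume: 578 m³ = 578,000 L.
Available chlorine delivered: 5350 g × 0.577 = 3087 g as Cl₂.
Concentration rise: 3087 g / 578,000 L = 5.341 mg/L = 5.34 ppm.

5.34 ppm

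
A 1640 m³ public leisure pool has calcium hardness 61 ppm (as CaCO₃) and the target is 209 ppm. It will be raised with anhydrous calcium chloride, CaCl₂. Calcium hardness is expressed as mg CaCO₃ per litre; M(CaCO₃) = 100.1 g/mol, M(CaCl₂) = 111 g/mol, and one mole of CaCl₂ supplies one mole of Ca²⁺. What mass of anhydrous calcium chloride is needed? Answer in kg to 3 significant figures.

Volume: 1640 m³ = 1,640,000 L.
Hardness to add: (209 − 61) = 148 mg/L as CaCO₃ × 1,640,000 L = 242,700 g as CaCO₃.
Moles of Ca²⁺ (1 mol Ca²⁺ ≡ 1 mol CaCO₃): 242,700 / 100.1 g/mol = 2425 mol.
Mass of CaCl₂: 2425 × 111 = 269,200 g.

269 kg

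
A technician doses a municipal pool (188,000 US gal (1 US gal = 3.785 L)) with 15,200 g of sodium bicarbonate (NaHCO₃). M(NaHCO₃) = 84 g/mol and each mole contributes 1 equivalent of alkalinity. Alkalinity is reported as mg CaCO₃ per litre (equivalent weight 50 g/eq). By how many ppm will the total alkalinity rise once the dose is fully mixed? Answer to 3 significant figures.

12.7 ppm

Volume: 188,000 US gal × 3.785 L/gal = 711,580 L.
Moles of NaHCO₃: 15,200 g ÷ 84 g/mol = 181 mol → 181 eq of alkalinity.
As CaCO₃: 181 eq × 50 g/eq = 9048 g.
Rise: 9048 g / 711,580 L × 1000 = 12.71 mg/L.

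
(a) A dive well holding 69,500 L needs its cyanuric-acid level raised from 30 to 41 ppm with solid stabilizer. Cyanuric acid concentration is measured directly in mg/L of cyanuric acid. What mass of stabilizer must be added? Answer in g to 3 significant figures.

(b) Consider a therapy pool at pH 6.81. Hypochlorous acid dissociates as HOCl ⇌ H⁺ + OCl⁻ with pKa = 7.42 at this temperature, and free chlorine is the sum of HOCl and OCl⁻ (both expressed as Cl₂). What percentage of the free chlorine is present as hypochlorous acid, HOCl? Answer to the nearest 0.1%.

(a) 764 g; (b) 80.3%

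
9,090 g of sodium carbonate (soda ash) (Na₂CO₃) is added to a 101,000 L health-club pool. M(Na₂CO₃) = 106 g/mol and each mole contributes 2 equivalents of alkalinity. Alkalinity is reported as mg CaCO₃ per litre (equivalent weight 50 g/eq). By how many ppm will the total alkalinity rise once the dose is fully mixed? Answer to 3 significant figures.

84.9 ppm

Moles of Na₂CO₃: 9,090 g ÷ 106 g/mol = 85.75 mol → 171.5 eq of alkalinity.
As CaCO₃: 171.5 eq × 50 g/eq = 8575 g.
Rise: 8575 g / 101,000 L × 1000 = 84.91 mg/L.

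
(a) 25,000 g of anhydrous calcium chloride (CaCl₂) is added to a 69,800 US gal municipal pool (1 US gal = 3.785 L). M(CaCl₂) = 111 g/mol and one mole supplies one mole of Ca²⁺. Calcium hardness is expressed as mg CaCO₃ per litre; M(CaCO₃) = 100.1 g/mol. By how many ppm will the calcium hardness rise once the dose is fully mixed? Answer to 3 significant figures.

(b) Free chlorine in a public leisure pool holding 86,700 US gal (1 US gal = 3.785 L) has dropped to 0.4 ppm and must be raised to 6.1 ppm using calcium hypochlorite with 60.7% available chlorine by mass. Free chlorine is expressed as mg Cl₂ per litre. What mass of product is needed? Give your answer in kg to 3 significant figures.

(a) Volume: 69,800 US gal × 3.785 L/gal = 264,193 L.
(a) Moles of Ca²⁺: 25,000 g ÷ 111 g/mol = 225.2 mol.
(a) As CaCO₃: 225.2 mol × 100.1 g/mol = 22,550 g.
(a) Rise: 22,550 g / 264,193 L × 1000 = 85.34 mg/L.

(b) Volume: 86,700 US gal × 3.785 L/gal = 328,160 L.
(b) Chlorine deficit: 6.1 − 0.4 = 5.7 ppm = 5.7 mg/L as Cl₂.
(b) Cl₂ equivalent needed: 5.7 mg/L × 328,160 L = 1,871,000 mg = 1871 g.
(b) Product at 60.7% available chlorine: 1871 / 0.607 = 3082 g.

(a) 85.3 ppm; (b) 3.08 kg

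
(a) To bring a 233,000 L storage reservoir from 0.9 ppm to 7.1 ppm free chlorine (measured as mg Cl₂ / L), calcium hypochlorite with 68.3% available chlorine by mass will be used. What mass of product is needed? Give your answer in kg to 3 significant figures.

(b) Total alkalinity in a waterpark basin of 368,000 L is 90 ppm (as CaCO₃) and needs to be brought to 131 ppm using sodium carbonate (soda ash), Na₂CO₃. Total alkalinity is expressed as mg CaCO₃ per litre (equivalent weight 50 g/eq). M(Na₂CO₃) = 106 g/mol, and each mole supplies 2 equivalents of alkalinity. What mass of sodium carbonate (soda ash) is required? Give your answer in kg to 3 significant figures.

(a) 2.12 kg; (b) 16.0 kg

(a) Chlorine deficit: 7.1 − 0.9 = 6.2 ppm = 6.2 mg/L as Cl₂.
(a) Cl₂ equivalent needed: 6.2 mg/L × 233,000 L = 1,445,000 mg = 1445 g.
(a) Product at 68.3% available chlorine: 1445 / 0.683 = 2115 g.

(b) Alkalinity to add: (131 − 90) = 41 mg/L as CaCO₃ × 368,000 L = 15,090 g as CaCO₃.
(b) Equivalents: 15,090 g ÷ 50 g/eq = 301.8 eq.
(b) Each mole of Na₂CO₃ supplies 2 eq, so 301.8 / 2 = 150.9 mol.
(b) Mass: 150.9 mol × 106 g/mol = 15,990 g.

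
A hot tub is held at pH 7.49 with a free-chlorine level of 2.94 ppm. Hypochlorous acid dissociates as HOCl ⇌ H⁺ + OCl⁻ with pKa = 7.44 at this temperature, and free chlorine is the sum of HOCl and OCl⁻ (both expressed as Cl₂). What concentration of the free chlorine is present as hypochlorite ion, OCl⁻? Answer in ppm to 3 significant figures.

1.55 ppm

[OCl⁻]/[HOCl] = 10^(pH − pKa) = 10^(7.49 − 7.44) = 10^0.05 = 1.122.
Fraction as HOCl = 1 / (1 + 1.122) = 0.4712.
OCl⁻ = (1 − 0.4712) × 2.94 ppm = 1.555 ppm.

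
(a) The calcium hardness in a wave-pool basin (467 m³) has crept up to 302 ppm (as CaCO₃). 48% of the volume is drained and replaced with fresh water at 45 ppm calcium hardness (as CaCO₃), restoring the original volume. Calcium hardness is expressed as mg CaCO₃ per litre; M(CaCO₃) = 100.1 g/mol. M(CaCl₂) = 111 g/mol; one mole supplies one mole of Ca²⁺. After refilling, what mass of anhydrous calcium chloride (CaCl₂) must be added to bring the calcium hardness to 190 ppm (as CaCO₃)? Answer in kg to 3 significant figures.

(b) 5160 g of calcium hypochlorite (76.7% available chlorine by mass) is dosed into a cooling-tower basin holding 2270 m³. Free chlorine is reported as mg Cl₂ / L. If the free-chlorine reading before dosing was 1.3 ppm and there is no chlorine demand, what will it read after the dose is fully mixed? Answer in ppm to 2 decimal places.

(a) Volume: 467 m³ = 467,000 L.
(a) After draining 48% and refilling: 302 × 0.52 + 45 × 0.48 = 178.64 ppm.
(a) Deficit to target: 190 − 178.64 = 11.36 mg/L.
(a) As CaCO₃: 11.36 mg/L × 467,000 L = 5305 g; ÷ 100.1 = 53 mol Ca²⁺.
(a) Mass: 53 × 111 = 5883 g.

(b) Volume: 2270 m³ = 2,270,000 L.
(b) Available chlorine delivered: 5160 g × 0.767 = 3958 g as Cl₂.
(b) Concentration rise: 3958 g / 2,270,000 L = 1.743 mg/L = 1.74 ppm.
(b) Final FC: 1.3 + 1.74 = 3.04 ppm.

(a) 5.88 kg; (b) 3.04 ppm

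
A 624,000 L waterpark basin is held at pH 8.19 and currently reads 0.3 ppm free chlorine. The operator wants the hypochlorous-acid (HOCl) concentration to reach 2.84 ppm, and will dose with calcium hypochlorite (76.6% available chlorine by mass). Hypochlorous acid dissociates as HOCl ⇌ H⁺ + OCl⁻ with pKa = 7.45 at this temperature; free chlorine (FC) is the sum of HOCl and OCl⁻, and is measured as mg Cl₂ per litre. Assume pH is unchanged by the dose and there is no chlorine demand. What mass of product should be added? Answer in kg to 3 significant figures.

[OCl⁻]/[HOCl] = 10^(pH − pKa) = 10^(8.19 − 7.45) = 5.495; fraction as HOCl = 1/(1 + 5.495) = 0.154.
Free chlorine required for 2.84 ppm HOCl: 2.84 / 0.154 = 18.45 ppm.
FC to add: 18.45 − 0.3 = 18.15 mg/L as Cl₂.
Cl₂ equivalent: 18.15 mg/L × 624,000 L = 11,320 g.
Product at 76.6% available Cl: 11,320 / 0.766 = 14,780 g.

14.8 kg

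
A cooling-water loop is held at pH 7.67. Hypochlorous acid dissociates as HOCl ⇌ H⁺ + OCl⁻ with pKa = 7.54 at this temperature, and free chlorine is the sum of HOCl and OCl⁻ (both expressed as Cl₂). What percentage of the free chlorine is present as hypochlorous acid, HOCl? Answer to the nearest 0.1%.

[OCl⁻]/[HOCl] = 10^(pH − pKa) = 10^(7.67 − 7.54) = 10^0.13 = 1.349.
Fraction as HOCl = 1 / (1 + 1.349) = 0.4257.

42.6%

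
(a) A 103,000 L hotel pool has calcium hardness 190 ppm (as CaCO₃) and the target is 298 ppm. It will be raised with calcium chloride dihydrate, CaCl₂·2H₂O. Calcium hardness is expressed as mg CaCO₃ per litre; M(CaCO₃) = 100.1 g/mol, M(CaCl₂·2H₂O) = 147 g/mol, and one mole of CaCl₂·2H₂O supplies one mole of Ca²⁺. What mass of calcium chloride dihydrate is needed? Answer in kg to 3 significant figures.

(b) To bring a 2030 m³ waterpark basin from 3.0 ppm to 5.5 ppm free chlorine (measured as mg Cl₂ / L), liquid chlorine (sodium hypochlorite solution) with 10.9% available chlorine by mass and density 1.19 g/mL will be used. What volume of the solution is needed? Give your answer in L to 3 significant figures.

(a) Hardness to add: (298 − 190) = 108 mg/L as CaCO₃ × 103,000 L = 11,120 g as CaCO₃.
(a) Moles of Ca²⁺ (1 mol Ca²⁺ ≡ 1 mol CaCO₃): 11,120 / 100.1 g/mol = 111.1 mol.
(a) Mass of CaCl₂·2H₂O: 111.1 × 147 = 16,340 g.

(b) Volume: 2030 m³ = 2,030,000 L.
(b) Chlorine deficit: 5.5 − 3.0 = 2.5 ppm = 2.5 mg/L as Cl₂.
(b) Cl₂ equivalent needed: 2.5 mg/L × 2,030,000 L = 5,075,000 mg = 5075 g.
(b) Product at 10.9% available chlorine: 5075 / 0.109 = 46,560 g.
(b) Volume at density 1.19 g/mL: 46,560 g ÷ 1.19 g/mL = 39,130 mL.

(a) 16.3 kg; (b) 39.1 L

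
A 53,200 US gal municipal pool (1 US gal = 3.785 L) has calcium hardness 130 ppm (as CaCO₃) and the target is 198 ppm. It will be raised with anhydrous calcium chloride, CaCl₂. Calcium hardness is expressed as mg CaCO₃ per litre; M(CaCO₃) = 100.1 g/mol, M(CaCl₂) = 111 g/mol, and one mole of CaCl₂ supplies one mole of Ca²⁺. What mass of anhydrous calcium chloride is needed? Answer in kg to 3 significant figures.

15.2 kg

Volume: 53,200 US gal × 3.785 L/gal = 201,362 L.
Hardness to add: (198 − 130) = 68 mg/L as CaCO₃ × 201,362 L = 13,690 g as CaCO₃.
Moles of Ca²⁺ (1 mol Ca²⁺ ≡ 1 mol CaCO₃): 13,690 / 100.1 g/mol = 136.8 mol.
Mass of CaCl₂: 136.8 × 111 = 15,180 g.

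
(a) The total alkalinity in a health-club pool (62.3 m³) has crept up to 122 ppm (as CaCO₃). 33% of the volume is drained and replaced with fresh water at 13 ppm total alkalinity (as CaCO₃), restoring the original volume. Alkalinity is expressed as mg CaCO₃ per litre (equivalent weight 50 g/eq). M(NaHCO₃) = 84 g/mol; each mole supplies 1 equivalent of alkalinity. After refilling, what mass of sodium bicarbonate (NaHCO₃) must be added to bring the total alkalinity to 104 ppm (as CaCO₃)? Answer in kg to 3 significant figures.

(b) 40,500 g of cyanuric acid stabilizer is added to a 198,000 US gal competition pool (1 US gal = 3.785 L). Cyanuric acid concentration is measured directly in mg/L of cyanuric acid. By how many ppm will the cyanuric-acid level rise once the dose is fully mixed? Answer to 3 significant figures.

(a) Volume: 62.3 m³ = 62,300 L.
(a) After draining 33% and refilling: 122 × 0.67 + 13 × 0.33 = 86.03 ppm.
(a) Deficit to target: 104 − 86.03 = 17.97 mg/L.
(a) As CaCO₃: 17.97 mg/L × 62,300 L = 1120 g; ÷ 50 g/eq ÷ 1 = 22.39 mol NaHCO₃.
(a) Mass: 22.39 × 84 = 1881 g.

(b) Volume: 198,000 US gal × 3.785 L/gal = 749,430 L.
(b) Rise: 40,500 g / 749,430 L × 1000 = 54.04 mg/L.

(a) 1.88 kg; (b) 54.0 ppm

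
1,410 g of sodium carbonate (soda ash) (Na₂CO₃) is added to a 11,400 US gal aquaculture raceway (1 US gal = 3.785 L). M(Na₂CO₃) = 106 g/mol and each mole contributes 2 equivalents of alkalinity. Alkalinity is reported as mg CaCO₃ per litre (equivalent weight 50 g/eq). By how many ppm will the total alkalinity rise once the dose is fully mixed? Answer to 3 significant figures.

30.8 ppm

Volume: 11,400 US gal × 3.785 L/gal = 43,149 L.
Moles of Na₂CO₃: 1,410 g ÷ 106 g/mol = 13.3 mol → 26.6 eq of alkalinity.
As CaCO₃: 26.6 eq × 50 g/eq = 1330 g.
Rise: 1330 g / 43,149 L × 1000 = 30.83 mg/L.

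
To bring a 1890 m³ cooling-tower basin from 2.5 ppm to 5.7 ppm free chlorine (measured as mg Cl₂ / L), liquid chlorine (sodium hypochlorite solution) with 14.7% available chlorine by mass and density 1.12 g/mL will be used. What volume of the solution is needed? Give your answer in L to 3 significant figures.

36.7 L

Volume: 1890 m³ = 1,890,000 L.
Chlorine deficit: 5.7 − 2.5 = 3.2 ppm = 3.2 mg/L as Cl₂.
Cl₂ equivalent needed: 3.2 mg/L × 1,890,000 L = 6,048,000 mg = 6048 g.
Product at 14.7% available chlorine: 6048 / 0.147 = 41,140 g.
Volume at density 1.12 g/mL: 41,140 g ÷ 1.12 g/mL = 36,730 mL.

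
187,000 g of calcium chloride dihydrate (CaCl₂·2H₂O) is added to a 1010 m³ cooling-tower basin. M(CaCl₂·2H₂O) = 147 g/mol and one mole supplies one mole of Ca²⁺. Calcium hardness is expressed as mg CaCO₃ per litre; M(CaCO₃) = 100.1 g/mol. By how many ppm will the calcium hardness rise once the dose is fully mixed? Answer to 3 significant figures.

Volume: 1010 m³ = 1,010,000 L.
Moles of Ca²⁺: 187,000 g ÷ 147 g/mol = 1272 mol.
As CaCO₃: 1272 mol × 100.1 g/mol = 127,300 g.
Rise: 127,300 g / 1,010,000 L × 1000 = 126.1 mg/L.

126 ppm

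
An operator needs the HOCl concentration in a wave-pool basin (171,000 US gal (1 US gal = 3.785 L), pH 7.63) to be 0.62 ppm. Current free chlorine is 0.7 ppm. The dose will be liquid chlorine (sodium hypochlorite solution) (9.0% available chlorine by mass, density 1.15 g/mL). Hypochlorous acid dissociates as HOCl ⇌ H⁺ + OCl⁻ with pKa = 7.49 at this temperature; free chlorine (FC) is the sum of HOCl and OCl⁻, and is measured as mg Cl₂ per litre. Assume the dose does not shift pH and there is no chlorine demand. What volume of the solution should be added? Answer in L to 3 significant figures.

Volume: 171,000 US gal × 3.785 L/gal = 647,235 L.
[OCl⁻]/[HOCl] = 10^(pH − pKa) = 10^(7.63 − 7.49) = 1.38; fraction as HOCl = 1/(1 + 1.38) = 0.4201.
Free chlorine required for 0.62 ppm HOCl: 0.62 / 0.4201 = 1.476 ppm.
FC to add: 1.476 − 0.7 = 0.7758 mg/L as Cl₂.
Cl₂ equivalent: 0.7758 mg/L × 647,235 L = 502.1 g.
Product at 9.0% available Cl: 502.1 / 0.09 = 5579 g.
Volume: 5579 g ÷ 1.15 g/mL = 4852 mL.

4.85 L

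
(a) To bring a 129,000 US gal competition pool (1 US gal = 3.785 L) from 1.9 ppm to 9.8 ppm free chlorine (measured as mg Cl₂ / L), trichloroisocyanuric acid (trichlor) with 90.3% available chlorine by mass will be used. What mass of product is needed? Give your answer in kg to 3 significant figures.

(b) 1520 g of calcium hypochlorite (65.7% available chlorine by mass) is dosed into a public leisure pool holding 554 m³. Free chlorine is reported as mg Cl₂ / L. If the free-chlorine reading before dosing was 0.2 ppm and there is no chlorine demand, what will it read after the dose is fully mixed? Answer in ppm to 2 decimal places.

(a) 4.27 kg; (b) 2.00 ppm

(a) Volume: 129,000 US gal × 3.785 L/gal = 488,265 L.
(a) Chlorine deficit: 9.8 − 1.9 = 7.9 ppm = 7.9 mg/L as Cl₂.
(a) Cl₂ equivalent needed: 7.9 mg/L × 488,265 L = 3,857,000 mg = 3857 g.
(a) Product at 90.3% available chlorine: 3857 / 0.903 = 4272 g.

(b) Volume: 554 m³ = 554,000 L.
(b) Available chlorine delivered: 1520 g × 0.657 = 998.6 g as Cl₂.
(b) Concentration rise: 998.6 g / 554,000 L = 1.803 mg/L = 1.80 ppm.
(b) Final FC: 0.2 + 1.80 = 2.00 ppm.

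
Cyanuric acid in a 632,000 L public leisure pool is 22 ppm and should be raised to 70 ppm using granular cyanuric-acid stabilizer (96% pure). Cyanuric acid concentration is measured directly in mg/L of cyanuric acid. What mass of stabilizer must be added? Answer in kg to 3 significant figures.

31.6 kg

CYA to add: (70 − 22) = 48 mg/L × 632,000 L = 30,340 g cyanuric acid.
At 96% purity: 30,340 / 0.96 = 31,600 g product.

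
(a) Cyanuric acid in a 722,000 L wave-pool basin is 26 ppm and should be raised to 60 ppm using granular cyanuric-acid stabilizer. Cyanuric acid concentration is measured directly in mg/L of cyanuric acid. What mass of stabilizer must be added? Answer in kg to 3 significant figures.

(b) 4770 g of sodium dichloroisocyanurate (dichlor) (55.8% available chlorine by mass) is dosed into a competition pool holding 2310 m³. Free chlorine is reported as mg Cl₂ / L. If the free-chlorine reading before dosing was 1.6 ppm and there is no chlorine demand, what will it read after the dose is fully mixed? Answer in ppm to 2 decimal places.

(a) CYA to add: (60 − 26) = 34 mg/L × 722,000 L = 24,550 g cyanuric acid.

(b) Volume: 2310 m³ = 2,310,000 L.
(b) Available chlorine delivered: 4770 g × 0.558 = 2662 g as Cl₂.
(b) Concentration rise: 2662 g / 2,310,000 L = 1.152 mg/L = 1.15 ppm.
(b) Final FC: 1.6 + 1.15 = 2.75 ppm.

(a) 24.5 kg; (b) 2.75 ppm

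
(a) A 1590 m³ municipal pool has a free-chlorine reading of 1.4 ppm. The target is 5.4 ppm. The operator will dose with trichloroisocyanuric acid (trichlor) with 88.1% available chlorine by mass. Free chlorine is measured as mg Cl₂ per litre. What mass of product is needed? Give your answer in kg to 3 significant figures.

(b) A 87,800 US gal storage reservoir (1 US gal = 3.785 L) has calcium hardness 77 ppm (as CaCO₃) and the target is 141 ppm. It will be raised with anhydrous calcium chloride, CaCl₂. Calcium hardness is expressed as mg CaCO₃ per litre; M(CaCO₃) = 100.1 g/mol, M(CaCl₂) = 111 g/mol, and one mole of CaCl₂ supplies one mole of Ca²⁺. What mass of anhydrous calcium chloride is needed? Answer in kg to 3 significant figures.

(a) 7.22 kg; (b) 23.6 kg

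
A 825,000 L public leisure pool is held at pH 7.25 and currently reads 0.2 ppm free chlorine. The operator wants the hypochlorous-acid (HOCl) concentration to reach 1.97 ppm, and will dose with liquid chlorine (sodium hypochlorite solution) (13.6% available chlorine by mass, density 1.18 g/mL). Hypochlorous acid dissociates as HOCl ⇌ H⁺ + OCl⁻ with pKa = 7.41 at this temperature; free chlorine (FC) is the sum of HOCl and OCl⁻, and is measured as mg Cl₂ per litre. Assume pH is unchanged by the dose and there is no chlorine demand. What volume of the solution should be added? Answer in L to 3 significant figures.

[OCl⁻]/[HOCl] = 10^(pH − pKa) = 10^(7.25 − 7.41) = 0.6918; fraction as HOCl = 1/(1 + 0.6918) = 0.5911.
Free chlorine required for 1.97 ppm HOCl: 1.97 / 0.5911 = 3.333 ppm.
FC to add: 3.333 − 0.2 = 3.133 mg/L as Cl₂.
Cl₂ equivalent: 3.133 mg/L × 825,000 L = 2585 g.
Product at 13.6% available Cl: 2585 / 0.136 = 19,000 g.
Volume: 19,000 g ÷ 1.18 g/mL = 16,110 mL.

16.1 L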